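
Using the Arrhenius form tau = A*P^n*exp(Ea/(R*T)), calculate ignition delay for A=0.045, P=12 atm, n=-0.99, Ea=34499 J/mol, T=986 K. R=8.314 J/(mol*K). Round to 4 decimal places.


tau = A * P^n * exp(Ea/(R*T))
P^n = 12^(-0.99) = 0.08543003
Ea/(R*T) = 34499/(8.314*986) = 4.208425
exp(Ea/(R*T)) = 67.250524
tau = 0.045 * 0.08543003 * 67.250524 = 0.2585 ms


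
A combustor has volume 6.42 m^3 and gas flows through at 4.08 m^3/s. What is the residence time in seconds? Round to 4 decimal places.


tau = V / Q_flow
tau = 6.42 / 4.08 = 1.5735 s


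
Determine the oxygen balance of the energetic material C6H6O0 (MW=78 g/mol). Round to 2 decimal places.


OB = -1600 * (2C + H/2 - O) / MW
Inner = 2*6 + 6/2 - 0 = 15.00
OB = -1600 * 15.00 / 78 = -307.69%


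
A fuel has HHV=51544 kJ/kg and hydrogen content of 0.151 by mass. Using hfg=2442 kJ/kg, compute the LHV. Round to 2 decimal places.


LHV = HHV - hfg * 9 * H
Water correction = 2442 * 9 * 0.151 = 3318.678 kJ/kg
LHV = 51544 - 3318.678 = 48225.32 kJ/kg


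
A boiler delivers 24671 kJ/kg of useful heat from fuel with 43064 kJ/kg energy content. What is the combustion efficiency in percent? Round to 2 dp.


Efficiency = (Q_useful / Q_fuel) * 100
Efficiency = (24671 / 43064) * 100
Efficiency = 0.5729 * 100 = 57.29%


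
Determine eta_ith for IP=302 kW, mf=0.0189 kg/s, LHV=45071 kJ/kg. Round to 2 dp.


eta_ith = (IP / (mf * LHV)) * 100
Denominator = 0.0189 * 45071 = 851.8419 kW
eta_ith = (302 / 851.8419) * 100 = 35.45%


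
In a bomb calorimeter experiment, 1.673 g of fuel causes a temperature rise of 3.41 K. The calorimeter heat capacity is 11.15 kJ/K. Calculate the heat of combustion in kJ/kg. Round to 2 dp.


Hc = C_cal * delta_T / m_fuel
Q_released = 11.15 * 3.41 = 38.0215 kJ
m_fuel = 1.673 g = 1.673/1000 kg = 0.001673 kg
Hc = 38.0215 / 0.001673 = 22726.54 kJ/kg


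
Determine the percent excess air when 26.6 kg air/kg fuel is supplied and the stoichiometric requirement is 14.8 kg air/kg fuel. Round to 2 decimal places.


Excess air = actual - stoichiometric = 26.6 - 14.8 = 11.80 kg/kg fuel
Excess air % = (excess / stoich) * 100 = (11.80 / 14.8) * 100 = 79.73%


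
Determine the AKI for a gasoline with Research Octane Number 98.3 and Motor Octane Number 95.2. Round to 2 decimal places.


AKI = (RON + MON) / 2
AKI = (98.3 + 95.2) / 2
AKI = 193.5 / 2 = 96.75


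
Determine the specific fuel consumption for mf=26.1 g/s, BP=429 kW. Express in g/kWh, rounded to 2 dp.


SFC = (mf / BP) * 3600
Rate = 26.1 / 429 = 0.060839 g/(s*kW)
SFC = 0.060839 * 3600 = 219.02 g/kWh


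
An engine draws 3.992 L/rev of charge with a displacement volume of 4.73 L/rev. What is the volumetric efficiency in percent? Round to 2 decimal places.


eta_v = (V_actual / V_disp) * 100
Ratio = 3.992 / 4.73 = 0.8440
eta_v = 0.8440 * 100 = 84.40%


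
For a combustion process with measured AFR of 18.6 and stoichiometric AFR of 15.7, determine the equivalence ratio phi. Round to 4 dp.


phi = AFR_stoich / AFR_actual
phi = 15.7 / 18.6 = 0.8441


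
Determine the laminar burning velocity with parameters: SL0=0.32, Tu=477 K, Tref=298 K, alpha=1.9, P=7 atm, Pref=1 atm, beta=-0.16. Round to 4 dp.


SL = SL0 * (Tu/Tref)^alpha * (P/Pref)^beta
T ratio = 477/298 = 1.60067114
(T ratio)^alpha = 1.60067114^1.9 = 2.444410
(P/Pref)^beta = 7^(-0.16) = 0.732461
SL = 0.32 * 2.444410 * 0.732461 = 0.5729 m/s


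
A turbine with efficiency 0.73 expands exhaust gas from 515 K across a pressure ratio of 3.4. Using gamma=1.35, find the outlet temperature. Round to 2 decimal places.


T_out = T_in * (1 - eta * (1 - PR^(-(gamma-1)/gamma)))
Exponent = -(1.35-1)/1.35 = -0.25925926
PR^exp = 3.4^(-0.25925926) = 0.72813041
Factor = 1 - 0.73*(1 - 0.72813041) = 0.80153520
T_out = 515 * 0.80153520 = 412.79 K


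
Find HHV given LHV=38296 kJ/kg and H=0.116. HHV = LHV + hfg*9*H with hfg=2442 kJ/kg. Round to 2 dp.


HHV = LHV + hfg * 9 * H
Water addition = 2442 * 9 * 0.116 = 2549.448 kJ/kg
HHV = 38296 + 2549.448 = 40845.45 kJ/kg


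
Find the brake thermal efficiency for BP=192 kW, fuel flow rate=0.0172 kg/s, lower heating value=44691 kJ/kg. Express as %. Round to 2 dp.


eta_BTE = (BP / (mf * LHV)) * 100
Denominator = 0.0172 * 44691 = 768.6852 kW
eta_BTE = (192 / 768.6852) * 100 = 24.98%


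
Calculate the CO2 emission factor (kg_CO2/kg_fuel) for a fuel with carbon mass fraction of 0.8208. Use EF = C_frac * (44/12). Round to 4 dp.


EF = C_frac * (M_CO2 / M_C)
EF = 0.8208 * (44/12)
EF = 0.8208 * 3.666667 = 3.0096 kg_CO2/kg_fuel


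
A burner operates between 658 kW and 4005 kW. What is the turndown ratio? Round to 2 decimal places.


TDR = Q_max / Q_min
TDR = 4005 / 658 = 6.09


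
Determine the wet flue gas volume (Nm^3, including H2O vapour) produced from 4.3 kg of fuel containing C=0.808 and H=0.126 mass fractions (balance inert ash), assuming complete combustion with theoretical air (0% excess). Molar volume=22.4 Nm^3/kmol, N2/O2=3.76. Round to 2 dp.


Per kg fuel: CO2 = (C/12 kmol)*22.4 = (0.808/12)*22.4 = 1.50827 Nm^3
Per kg fuel: H2O = (H/2 kmol)*22.4 = (0.126/2)*22.4 = 1.41120 Nm^3
O2 needed per kg fuel = C/12 + H/4 = 0.808/12 + 0.126/4 = 0.09883333 kmol
Per kg fuel: N2 = O2*3.76*22.4 = 0.09883333*3.76*22.4 = 8.32414 Nm^3
Total per kg = 1.50827 + 1.41120 + 8.32414 = 11.24361 Nm^3
Total = 11.24361 * 4.3 = 48.35 Nm^3


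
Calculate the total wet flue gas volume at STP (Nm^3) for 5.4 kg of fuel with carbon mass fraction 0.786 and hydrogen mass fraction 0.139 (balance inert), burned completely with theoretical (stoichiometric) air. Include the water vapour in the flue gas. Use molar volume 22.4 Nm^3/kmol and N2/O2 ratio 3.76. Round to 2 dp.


Per kg fuel: CO2 = (C/12 kmol)*22.4 = (0.786/12)*22.4 = 1.46720 Nm^3
Per kg fuel: H2O = (H/2 kmol)*22.4 = (0.139/2)*22.4 = 1.55680 Nm^3
O2 needed per kg fuel = C/12 + H/4 = 0.786/12 + 0.139/4 = 0.10025000 kmol
Per kg fuel: N2 = O2*3.76*22.4 = 0.10025000*3.76*22.4 = 8.44346 Nm^3
Total per kg = 1.46720 + 1.55680 + 8.44346 = 11.46746 Nm^3
Total = 11.46746 * 5.4 = 61.92 Nm^3


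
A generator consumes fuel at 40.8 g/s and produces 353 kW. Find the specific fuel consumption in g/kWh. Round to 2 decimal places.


SFC = (mf / BP) * 3600
Rate = 40.8 / 353 = 0.115581 g/(s*kW)
SFC = 0.115581 * 3600 = 416.09 g/kWh


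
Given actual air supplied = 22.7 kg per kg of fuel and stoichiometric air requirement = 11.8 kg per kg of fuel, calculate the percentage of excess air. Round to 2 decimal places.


Excess air = actual - stoichiometric = 22.7 - 11.8 = 10.90 kg/kg fuel
Excess air % = (excess / stoich) * 100 = (10.90 / 11.8) * 100 = 92.37%


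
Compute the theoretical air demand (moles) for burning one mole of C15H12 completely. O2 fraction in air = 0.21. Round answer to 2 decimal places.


Balanced combustion: C15H12 + 18 O2 -> 15 CO2 + 6 H2O
O2 needed = C + H/4 = 15 + 12/4 = 18.00 moles
Air moles = O2 / 0.21 = 18.00 / 0.21 = 85.71 moles air


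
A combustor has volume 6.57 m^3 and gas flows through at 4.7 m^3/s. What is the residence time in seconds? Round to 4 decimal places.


tau = V / Q_flow
tau = 6.57 / 4.7 = 1.3979 s


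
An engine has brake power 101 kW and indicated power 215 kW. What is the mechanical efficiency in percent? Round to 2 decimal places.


eta_mech = (BP / IP) * 100
Ratio = 101 / 215 = 0.4698
eta_mech = 0.4698 * 100 = 46.98%


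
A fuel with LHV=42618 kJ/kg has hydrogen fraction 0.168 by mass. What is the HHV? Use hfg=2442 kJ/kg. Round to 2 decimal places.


HHV = LHV + hfg * 9 * H
Water addition = 2442 * 9 * 0.168 = 3692.304 kJ/kg
HHV = 42618 + 3692.304 = 46310.30 kJ/kg


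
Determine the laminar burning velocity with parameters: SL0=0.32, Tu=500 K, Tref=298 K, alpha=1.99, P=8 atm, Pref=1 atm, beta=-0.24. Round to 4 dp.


SL = SL0 * (Tu/Tref)^alpha * (P/Pref)^beta
T ratio = 500/298 = 1.67785235
(T ratio)^alpha = 1.67785235^1.99 = 2.800657
(P/Pref)^beta = 8^(-0.24) = 0.607097
SL = 0.32 * 2.800657 * 0.607097 = 0.5441 m/s


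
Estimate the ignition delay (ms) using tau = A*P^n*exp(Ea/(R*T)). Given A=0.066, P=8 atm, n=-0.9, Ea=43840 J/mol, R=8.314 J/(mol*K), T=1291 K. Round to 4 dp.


tau = A * P^n * exp(Ea/(R*T))
P^n = 8^(-0.9) = 0.15389305
Ea/(R*T) = 43840/(8.314*1291) = 4.084457
exp(Ea/(R*T)) = 59.409644
tau = 0.066 * 0.15389305 * 59.409644 = 0.6034 ms


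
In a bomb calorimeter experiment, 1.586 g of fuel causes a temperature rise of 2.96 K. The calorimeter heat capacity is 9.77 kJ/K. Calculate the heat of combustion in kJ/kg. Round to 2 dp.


Hc = C_cal * delta_T / m_fuel
Q_released = 9.77 * 2.96 = 28.9192 kJ
m_fuel = 1.586 g = 1.586/1000 kg = 0.001586 kg
Hc = 28.9192 / 0.001586 = 18234.05 kJ/kg


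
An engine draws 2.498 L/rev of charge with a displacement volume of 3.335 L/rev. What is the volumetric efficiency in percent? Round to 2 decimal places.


eta_v = (V_actual / V_disp) * 100
Ratio = 2.498 / 3.335 = 0.7490
eta_v = 0.7490 * 100 = 74.90%


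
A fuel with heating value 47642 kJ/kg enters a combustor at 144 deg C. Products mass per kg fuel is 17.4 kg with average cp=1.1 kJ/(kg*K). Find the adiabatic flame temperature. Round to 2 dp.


T_ad = T_in + Hc / (m_p * cp)
Denominator = 17.4 * 1.1 = 19.1400
Temperature rise = 47642 / 19.1400 = 2489.13 K
T_ad = 144 + 2489.13 = 2633.13 deg C


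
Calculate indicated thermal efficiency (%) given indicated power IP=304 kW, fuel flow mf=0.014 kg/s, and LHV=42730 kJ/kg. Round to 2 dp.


eta_ith = (IP / (mf * LHV)) * 100
Denominator = 0.014 * 42730 = 598.2200 kW
eta_ith = (304 / 598.2200) * 100 = 50.82%


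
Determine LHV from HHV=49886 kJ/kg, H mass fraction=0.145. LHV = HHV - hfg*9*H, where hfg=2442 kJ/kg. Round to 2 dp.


LHV = HHV - hfg * 9 * H
Water correction = 2442 * 9 * 0.145 = 3186.810 kJ/kg
LHV = 49886 - 3186.810 = 46699.19 kJ/kg


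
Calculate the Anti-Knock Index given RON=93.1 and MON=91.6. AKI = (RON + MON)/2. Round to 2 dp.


AKI = (RON + MON) / 2
AKI = (93.1 + 91.6) / 2
AKI = 184.7 / 2 = 92.35


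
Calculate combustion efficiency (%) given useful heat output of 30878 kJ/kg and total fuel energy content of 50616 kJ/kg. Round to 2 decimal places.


Efficiency = (Q_useful / Q_fuel) * 100
Efficiency = (30878 / 50616) * 100
Efficiency = 0.6100 * 100 = 61.00%


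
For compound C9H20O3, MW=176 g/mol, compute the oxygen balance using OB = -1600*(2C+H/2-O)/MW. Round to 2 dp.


OB = -1600 * (2C + H/2 - O) / MW
Inner = 2*9 + 20/2 - 3 = 25.00
OB = -1600 * 25.00 / 176 = -227.27%


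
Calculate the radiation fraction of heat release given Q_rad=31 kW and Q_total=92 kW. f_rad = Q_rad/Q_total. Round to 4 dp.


f_rad = Q_rad / Q_total
f_rad = 31 / 92 = 0.3370


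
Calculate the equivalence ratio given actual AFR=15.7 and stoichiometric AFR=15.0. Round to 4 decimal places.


phi = AFR_stoich / AFR_actual
phi = 15.0 / 15.7 = 0.9554


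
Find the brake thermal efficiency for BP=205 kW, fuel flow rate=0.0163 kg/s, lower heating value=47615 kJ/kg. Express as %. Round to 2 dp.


eta_BTE = (BP / (mf * LHV)) * 100
Denominator = 0.0163 * 47615 = 776.1245 kW
eta_BTE = (205 / 776.1245) * 100 = 26.41%


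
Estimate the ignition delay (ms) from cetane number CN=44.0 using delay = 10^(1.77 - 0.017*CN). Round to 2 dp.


delay = 10^(1.77 - 0.017*CN)
Exponent = 1.77 - 0.017*44.0 = 1.0220
delay = 10^1.0220 = 10.52 ms


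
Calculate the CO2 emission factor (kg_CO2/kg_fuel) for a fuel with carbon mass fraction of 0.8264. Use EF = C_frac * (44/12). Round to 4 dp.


EF = C_frac * (M_CO2 / M_C)
EF = 0.8264 * (44/12)
EF = 0.8264 * 3.666667 = 3.0301 kg_CO2/kg_fuel


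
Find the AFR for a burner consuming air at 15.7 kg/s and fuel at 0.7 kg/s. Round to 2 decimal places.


AFR = m_air / m_fuel
AFR = 15.7 / 0.7 = 22.43


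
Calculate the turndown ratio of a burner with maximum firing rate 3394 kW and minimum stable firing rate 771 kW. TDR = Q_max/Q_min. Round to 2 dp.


TDR = Q_max / Q_min
TDR = 3394 / 771 = 4.40


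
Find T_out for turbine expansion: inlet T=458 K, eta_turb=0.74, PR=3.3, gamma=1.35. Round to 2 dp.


T_out = T_in * (1 - eta * (1 - PR^(-(gamma-1)/gamma)))
Exponent = -(1.35-1)/1.35 = -0.25925926
PR^exp = 3.3^(-0.25925926) = 0.73378775
Factor = 1 - 0.74*(1 - 0.73378775) = 0.80300294
T_out = 458 * 0.80300294 = 367.78 K


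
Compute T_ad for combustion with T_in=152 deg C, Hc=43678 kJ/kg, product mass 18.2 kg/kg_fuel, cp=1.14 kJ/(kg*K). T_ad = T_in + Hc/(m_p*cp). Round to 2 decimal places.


T_ad = T_in + Hc / (m_p * cp)
Denominator = 18.2 * 1.14 = 20.7480
Temperature rise = 43678 / 20.7480 = 2105.17 K
T_ad = 152 + 2105.17 = 2257.17 deg C


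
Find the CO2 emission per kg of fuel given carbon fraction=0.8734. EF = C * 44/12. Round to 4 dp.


EF = C_frac * (M_CO2 / M_C)
EF = 0.8734 * (44/12)
EF = 0.8734 * 3.666667 = 3.2025 kg_CO2/kg_fuel


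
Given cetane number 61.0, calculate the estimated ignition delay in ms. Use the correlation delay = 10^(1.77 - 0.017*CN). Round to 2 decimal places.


delay = 10^(1.77 - 0.017*CN)
Exponent = 1.77 - 0.017*61.0 = 0.7330
delay = 10^0.7330 = 5.41 ms


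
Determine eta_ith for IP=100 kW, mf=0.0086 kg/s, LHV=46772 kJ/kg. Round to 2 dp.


eta_ith = (IP / (mf * LHV)) * 100
Denominator = 0.0086 * 46772 = 402.2392 kW
eta_ith = (100 / 402.2392) * 100 = 24.86%


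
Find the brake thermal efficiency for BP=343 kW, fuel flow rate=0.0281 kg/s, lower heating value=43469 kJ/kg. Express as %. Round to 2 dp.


eta_BTE = (BP / (mf * LHV)) * 100
Denominator = 0.0281 * 43469 = 1221.4789 kW
eta_BTE = (343 / 1221.4789) * 100 = 28.08%


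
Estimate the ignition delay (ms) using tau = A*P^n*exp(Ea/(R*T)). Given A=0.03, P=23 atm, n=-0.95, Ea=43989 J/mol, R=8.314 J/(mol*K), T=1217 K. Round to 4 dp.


tau = A * P^n * exp(Ea/(R*T))
P^n = 23^(-0.95) = 0.05085792
Ea/(R*T) = 43989/(8.314*1217) = 4.347539
exp(Ea/(R*T)) = 77.288026
tau = 0.03 * 0.05085792 * 77.288026 = 0.1179 ms


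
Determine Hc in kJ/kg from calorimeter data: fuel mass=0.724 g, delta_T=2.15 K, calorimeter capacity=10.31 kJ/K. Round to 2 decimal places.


Hc = C_cal * delta_T / m_fuel
Q_released = 10.31 * 2.15 = 22.1665 kJ
m_fuel = 0.724 g = 0.724/1000 kg = 0.000724 kg
Hc = 22.1665 / 0.000724 = 30616.71 kJ/kg


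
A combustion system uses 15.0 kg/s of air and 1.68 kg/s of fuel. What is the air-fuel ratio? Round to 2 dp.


AFR = m_air / m_fuel
AFR = 15.0 / 1.68 = 8.93


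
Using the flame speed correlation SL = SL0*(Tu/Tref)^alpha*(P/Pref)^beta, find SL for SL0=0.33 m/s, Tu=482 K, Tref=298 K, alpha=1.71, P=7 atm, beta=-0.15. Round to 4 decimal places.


SL = SL0 * (Tu/Tref)^alpha * (P/Pref)^beta
T ratio = 482/298 = 1.61744966
(T ratio)^alpha = 1.61744966^1.71 = 2.275625
(P/Pref)^beta = 7^(-0.15) = 0.746853
SL = 0.33 * 2.275625 * 0.746853 = 0.5609 m/s


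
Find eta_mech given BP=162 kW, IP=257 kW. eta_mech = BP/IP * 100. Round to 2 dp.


eta_mech = (BP / IP) * 100
Ratio = 162 / 257 = 0.6304
eta_mech = 0.6304 * 100 = 63.04%


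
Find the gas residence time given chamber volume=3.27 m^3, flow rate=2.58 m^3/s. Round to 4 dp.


tau = V / Q_flow
tau = 3.27 / 2.58 = 1.2674 s


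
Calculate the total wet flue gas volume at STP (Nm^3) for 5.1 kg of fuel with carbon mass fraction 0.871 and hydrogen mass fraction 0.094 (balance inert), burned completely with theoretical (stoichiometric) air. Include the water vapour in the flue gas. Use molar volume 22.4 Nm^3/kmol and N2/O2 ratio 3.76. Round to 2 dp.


Per kg fuel: CO2 = (C/12 kmol)*22.4 = (0.871/12)*22.4 = 1.62587 Nm^3
Per kg fuel: H2O = (H/2 kmol)*22.4 = (0.094/2)*22.4 = 1.05280 Nm^3
O2 needed per kg fuel = C/12 + H/4 = 0.871/12 + 0.094/4 = 0.09608333 kmol
Per kg fuel: N2 = O2*3.76*22.4 = 0.09608333*3.76*22.4 = 8.09252 Nm^3
Total per kg = 1.62587 + 1.05280 + 8.09252 = 10.77119 Nm^3
Total = 10.77119 * 5.1 = 54.93 Nm^3


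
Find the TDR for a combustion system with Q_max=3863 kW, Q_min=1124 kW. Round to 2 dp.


TDR = Q_max / Q_min
TDR = 3863 / 1124 = 3.44


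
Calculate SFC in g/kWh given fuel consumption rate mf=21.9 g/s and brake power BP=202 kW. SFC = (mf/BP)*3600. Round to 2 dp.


SFC = (mf / BP) * 3600
Rate = 21.9 / 202 = 0.108416 g/(s*kW)
SFC = 0.108416 * 3600 = 390.30 g/kWh


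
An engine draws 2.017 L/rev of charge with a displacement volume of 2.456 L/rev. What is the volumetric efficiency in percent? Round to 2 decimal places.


eta_v = (V_actual / V_disp) * 100
Ratio = 2.017 / 2.456 = 0.8213
eta_v = 0.8213 * 100 = 82.13%


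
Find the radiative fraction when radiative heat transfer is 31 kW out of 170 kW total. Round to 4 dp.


f_rad = Q_rad / Q_total
f_rad = 31 / 170 = 0.1824


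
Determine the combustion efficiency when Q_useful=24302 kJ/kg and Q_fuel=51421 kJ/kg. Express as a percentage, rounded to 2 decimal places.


Efficiency = (Q_useful / Q_fuel) * 100
Efficiency = (24302 / 51421) * 100
Efficiency = 0.4726 * 100 = 47.26%


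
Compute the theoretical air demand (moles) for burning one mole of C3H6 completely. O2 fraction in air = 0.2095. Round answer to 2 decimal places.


Balanced combustion: C3H6 + 4.5 O2 -> 3 CO2 + 3 H2O
O2 needed = C + H/4 = 3 + 6/4 = 4.50 moles
Air moles = O2 / 0.2095 = 4.50 / 0.2095 = 21.48 moles air


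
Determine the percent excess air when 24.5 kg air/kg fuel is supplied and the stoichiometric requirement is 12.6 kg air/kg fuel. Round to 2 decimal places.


Excess air = actual - stoichiometric = 24.5 - 12.6 = 11.90 kg/kg fuel
Excess air % = (excess / stoich) * 100 = (11.90 / 12.6) * 100 = 94.44%


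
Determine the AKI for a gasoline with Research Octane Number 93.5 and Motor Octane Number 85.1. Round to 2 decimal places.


AKI = (RON + MON) / 2
AKI = (93.5 + 85.1) / 2
AKI = 178.6 / 2 = 89.30


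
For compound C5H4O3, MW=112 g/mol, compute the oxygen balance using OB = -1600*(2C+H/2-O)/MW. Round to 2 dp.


OB = -1600 * (2C + H/2 - O) / MW
Inner = 2*5 + 4/2 - 3 = 9.00
OB = -1600 * 9.00 / 112 = -128.57%


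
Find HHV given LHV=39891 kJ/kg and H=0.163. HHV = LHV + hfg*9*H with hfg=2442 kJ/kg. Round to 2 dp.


HHV = LHV + hfg * 9 * H
Water addition = 2442 * 9 * 0.163 = 3582.414 kJ/kg
HHV = 39891 + 3582.414 = 43473.41 kJ/kg


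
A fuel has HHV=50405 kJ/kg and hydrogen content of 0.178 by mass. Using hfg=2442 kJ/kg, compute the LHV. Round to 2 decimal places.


LHV = HHV - hfg * 9 * H
Water correction = 2442 * 9 * 0.178 = 3912.084 kJ/kg
LHV = 50405 - 3912.084 = 46492.92 kJ/kg


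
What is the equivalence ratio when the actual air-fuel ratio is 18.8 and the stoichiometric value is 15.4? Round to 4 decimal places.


phi = AFR_stoich / AFR_actual
phi = 15.4 / 18.8 = 0.8191


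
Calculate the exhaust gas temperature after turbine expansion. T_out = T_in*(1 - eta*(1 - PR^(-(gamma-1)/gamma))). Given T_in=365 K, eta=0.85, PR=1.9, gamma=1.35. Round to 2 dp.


T_out = T_in * (1 - eta * (1 - PR^(-(gamma-1)/gamma)))
Exponent = -(1.35-1)/1.35 = -0.25925926
PR^exp = 1.9^(-0.25925926) = 0.84670193
Factor = 1 - 0.85*(1 - 0.84670193) = 0.86969664
T_out = 365 * 0.86969664 = 317.44 K


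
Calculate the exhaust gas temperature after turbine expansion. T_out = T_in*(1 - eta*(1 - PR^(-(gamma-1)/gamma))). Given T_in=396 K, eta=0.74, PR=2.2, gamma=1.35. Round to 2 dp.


T_out = T_in * (1 - eta * (1 - PR^(-(gamma-1)/gamma)))
Exponent = -(1.35-1)/1.35 = -0.25925926
PR^exp = 2.2^(-0.25925926) = 0.81512413
Factor = 1 - 0.74*(1 - 0.81512413) = 0.86319186
T_out = 396 * 0.86319186 = 341.82 K


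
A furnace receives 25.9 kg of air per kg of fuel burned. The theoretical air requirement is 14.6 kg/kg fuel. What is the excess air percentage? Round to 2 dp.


Excess air = actual - stoichiometric = 25.9 - 14.6 = 11.30 kg/kg fuel
Excess air % = (excess / stoich) * 100 = (11.30 / 14.6) * 100 = 77.40%


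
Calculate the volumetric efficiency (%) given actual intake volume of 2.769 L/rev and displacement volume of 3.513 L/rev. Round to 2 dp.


eta_v = (V_actual / V_disp) * 100
Ratio = 2.769 / 3.513 = 0.7882
eta_v = 0.7882 * 100 = 78.82%


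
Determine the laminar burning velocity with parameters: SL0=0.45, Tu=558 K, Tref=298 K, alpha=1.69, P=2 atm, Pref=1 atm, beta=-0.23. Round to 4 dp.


SL = SL0 * (Tu/Tref)^alpha * (P/Pref)^beta
T ratio = 558/298 = 1.87248322
(T ratio)^alpha = 1.87248322^1.69 = 2.886598
(P/Pref)^beta = 2^(-0.23) = 0.852635
SL = 0.45 * 2.886598 * 0.852635 = 1.1075 m/s


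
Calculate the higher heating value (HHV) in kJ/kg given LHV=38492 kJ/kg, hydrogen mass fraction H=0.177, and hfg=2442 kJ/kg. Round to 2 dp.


HHV = LHV + hfg * 9 * H
Water addition = 2442 * 9 * 0.177 = 3890.106 kJ/kg
HHV = 38492 + 3890.106 = 42382.11 kJ/kg


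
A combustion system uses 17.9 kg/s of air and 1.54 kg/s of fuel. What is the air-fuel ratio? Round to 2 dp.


AFR = m_air / m_fuel
AFR = 17.9 / 1.54 = 11.62


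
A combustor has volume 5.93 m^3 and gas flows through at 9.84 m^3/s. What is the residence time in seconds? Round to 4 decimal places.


tau = V / Q_flow
tau = 5.93 / 9.84 = 0.6026 s


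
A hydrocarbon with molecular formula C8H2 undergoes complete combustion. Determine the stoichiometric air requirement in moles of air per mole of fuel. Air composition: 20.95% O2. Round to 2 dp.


Balanced combustion: C8H2 + 8.5 O2 -> 8 CO2 + 1 H2O
O2 needed = C + H/4 = 8 + 2/4 = 8.50 moles
Air moles = O2 / 0.2095 = 8.50 / 0.2095 = 40.57 moles air


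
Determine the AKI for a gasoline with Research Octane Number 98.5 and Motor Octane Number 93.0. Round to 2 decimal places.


AKI = (RON + MON) / 2
AKI = (98.5 + 93.0) / 2
AKI = 191.5 / 2 = 95.75


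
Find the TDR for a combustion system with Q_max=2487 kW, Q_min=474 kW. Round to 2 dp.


TDR = Q_max / Q_min
TDR = 2487 / 474 = 5.25


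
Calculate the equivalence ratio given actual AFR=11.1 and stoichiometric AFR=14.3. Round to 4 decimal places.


phi = AFR_stoich / AFR_actual
phi = 14.3 / 11.1 = 1.2883


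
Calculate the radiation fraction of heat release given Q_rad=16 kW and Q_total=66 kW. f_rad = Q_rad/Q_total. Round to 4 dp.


f_rad = Q_rad / Q_total
f_rad = 16 / 66 = 0.2424


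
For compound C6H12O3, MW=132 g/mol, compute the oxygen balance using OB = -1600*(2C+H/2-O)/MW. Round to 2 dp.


OB = -1600 * (2C + H/2 - O) / MW
Inner = 2*6 + 12/2 - 3 = 15.00
OB = -1600 * 15.00 / 132 = -181.82%


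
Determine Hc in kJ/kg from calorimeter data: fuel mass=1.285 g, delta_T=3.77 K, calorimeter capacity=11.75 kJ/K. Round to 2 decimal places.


Hc = C_cal * delta_T / m_fuel
Q_released = 11.75 * 3.77 = 44.2975 kJ
m_fuel = 1.285 g = 1.285/1000 kg = 0.001285 kg
Hc = 44.2975 / 0.001285 = 34472.76 kJ/kg


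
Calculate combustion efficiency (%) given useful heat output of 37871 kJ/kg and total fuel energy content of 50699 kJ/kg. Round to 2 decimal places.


Efficiency = (Q_useful / Q_fuel) * 100
Efficiency = (37871 / 50699) * 100
Efficiency = 0.7470 * 100 = 74.70%


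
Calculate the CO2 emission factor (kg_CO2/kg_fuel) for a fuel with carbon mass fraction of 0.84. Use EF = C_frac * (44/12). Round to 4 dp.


EF = C_frac * (M_CO2 / M_C)
EF = 0.84 * (44/12)
EF = 0.84 * 3.666667 = 3.0800 kg_CO2/kg_fuel


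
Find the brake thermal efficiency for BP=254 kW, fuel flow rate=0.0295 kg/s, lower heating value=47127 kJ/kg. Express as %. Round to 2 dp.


eta_BTE = (BP / (mf * LHV)) * 100
Denominator = 0.0295 * 47127 = 1390.2465 kW
eta_BTE = (254 / 1390.2465) * 100 = 18.27%


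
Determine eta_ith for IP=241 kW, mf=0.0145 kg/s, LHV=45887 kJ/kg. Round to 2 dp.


eta_ith = (IP / (mf * LHV)) * 100
Denominator = 0.0145 * 45887 = 665.3615 kW
eta_ith = (241 / 665.3615) * 100 = 36.22%


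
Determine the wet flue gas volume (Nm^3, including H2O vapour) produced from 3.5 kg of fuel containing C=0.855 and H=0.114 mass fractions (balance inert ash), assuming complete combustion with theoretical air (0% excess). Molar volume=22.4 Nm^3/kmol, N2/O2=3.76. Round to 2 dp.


Per kg fuel: CO2 = (C/12 kmol)*22.4 = (0.855/12)*22.4 = 1.59600 Nm^3
Per kg fuel: H2O = (H/2 kmol)*22.4 = (0.114/2)*22.4 = 1.27680 Nm^3
O2 needed per kg fuel = C/12 + H/4 = 0.855/12 + 0.114/4 = 0.09975000 kmol
Per kg fuel: N2 = O2*3.76*22.4 = 0.09975000*3.76*22.4 = 8.40134 Nm^3
Total per kg = 1.59600 + 1.27680 + 8.40134 = 11.27414 Nm^3
Total = 11.27414 * 3.5 = 39.46 Nm^3


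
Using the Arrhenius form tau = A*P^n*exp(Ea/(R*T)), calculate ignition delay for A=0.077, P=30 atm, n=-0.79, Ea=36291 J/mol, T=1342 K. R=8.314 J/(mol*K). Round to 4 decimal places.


tau = A * P^n * exp(Ea/(R*T))
P^n = 30^(-0.79) = 0.06808857
Ea/(R*T) = 36291/(8.314*1342) = 3.252643
exp(Ea/(R*T)) = 25.858594
tau = 0.077 * 0.06808857 * 25.858594 = 0.1356 ms


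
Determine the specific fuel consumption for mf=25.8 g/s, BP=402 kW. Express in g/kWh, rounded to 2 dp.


SFC = (mf / BP) * 3600
Rate = 25.8 / 402 = 0.064179 g/(s*kW)
SFC = 0.064179 * 3600 = 231.04 g/kWh


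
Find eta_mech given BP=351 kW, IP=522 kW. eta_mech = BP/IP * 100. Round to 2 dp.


eta_mech = (BP / IP) * 100
Ratio = 351 / 522 = 0.6724
eta_mech = 0.6724 * 100 = 67.24%


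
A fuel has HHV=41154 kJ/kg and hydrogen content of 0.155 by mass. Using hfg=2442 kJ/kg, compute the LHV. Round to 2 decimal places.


LHV = HHV - hfg * 9 * H
Water correction = 2442 * 9 * 0.155 = 3406.590 kJ/kg
LHV = 41154 - 3406.590 = 37747.41 kJ/kg


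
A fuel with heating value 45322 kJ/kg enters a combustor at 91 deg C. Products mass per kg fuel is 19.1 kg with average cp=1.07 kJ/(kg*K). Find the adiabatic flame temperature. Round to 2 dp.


T_ad = T_in + Hc / (m_p * cp)
Denominator = 19.1 * 1.07 = 20.4370
Temperature rise = 45322 / 20.4370 = 2217.64 K
T_ad = 91 + 2217.64 = 2308.64 deg C


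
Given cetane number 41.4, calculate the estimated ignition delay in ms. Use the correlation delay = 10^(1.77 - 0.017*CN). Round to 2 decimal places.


delay = 10^(1.77 - 0.017*CN)
Exponent = 1.77 - 0.017*41.4 = 1.0662
delay = 10^1.0662 = 11.65 ms


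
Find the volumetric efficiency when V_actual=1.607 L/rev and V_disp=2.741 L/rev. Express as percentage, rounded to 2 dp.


eta_v = (V_actual / V_disp) * 100
Ratio = 1.607 / 2.741 = 0.5863
eta_v = 0.5863 * 100 = 58.63%


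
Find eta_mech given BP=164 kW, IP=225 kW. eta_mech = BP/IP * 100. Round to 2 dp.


eta_mech = (BP / IP) * 100
Ratio = 164 / 225 = 0.7289
eta_mech = 0.7289 * 100 = 72.89%


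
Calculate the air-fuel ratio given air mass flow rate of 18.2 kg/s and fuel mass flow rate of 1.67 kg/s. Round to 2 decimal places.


AFR = m_air / m_fuel
AFR = 18.2 / 1.67 = 10.90


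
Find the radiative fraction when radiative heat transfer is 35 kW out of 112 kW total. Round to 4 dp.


f_rad = Q_rad / Q_total
f_rad = 35 / 112 = 0.3125


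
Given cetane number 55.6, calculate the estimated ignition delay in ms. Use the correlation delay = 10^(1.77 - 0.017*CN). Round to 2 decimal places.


delay = 10^(1.77 - 0.017*CN)
Exponent = 1.77 - 0.017*55.6 = 0.8248
delay = 10^0.8248 = 6.68 ms


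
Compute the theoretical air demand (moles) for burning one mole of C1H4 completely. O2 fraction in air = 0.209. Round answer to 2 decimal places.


Balanced combustion: C1H4 + 2 O2 -> 1 CO2 + 2 H2O
O2 needed = C + H/4 = 1 + 4/4 = 2.00 moles
Air moles = O2 / 0.209 = 2.00 / 0.209 = 9.57 moles air


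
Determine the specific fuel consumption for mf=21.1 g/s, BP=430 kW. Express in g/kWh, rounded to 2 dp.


SFC = (mf / BP) * 3600
Rate = 21.1 / 430 = 0.049070 g/(s*kW)
SFC = 0.049070 * 3600 = 176.65 g/kWh


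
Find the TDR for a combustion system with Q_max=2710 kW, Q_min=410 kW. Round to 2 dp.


TDR = Q_max / Q_min
TDR = 2710 / 410 = 6.61


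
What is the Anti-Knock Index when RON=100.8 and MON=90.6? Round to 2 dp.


AKI = (RON + MON) / 2
AKI = (100.8 + 90.6) / 2
AKI = 191.4 / 2 = 95.70


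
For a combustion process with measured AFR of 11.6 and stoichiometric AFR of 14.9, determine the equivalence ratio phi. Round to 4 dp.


phi = AFR_stoich / AFR_actual
phi = 14.9 / 11.6 = 1.2845


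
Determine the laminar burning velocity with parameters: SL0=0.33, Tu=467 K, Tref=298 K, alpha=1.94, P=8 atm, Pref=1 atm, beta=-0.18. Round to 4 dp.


SL = SL0 * (Tu/Tref)^alpha * (P/Pref)^beta
T ratio = 467/298 = 1.56711409
(T ratio)^alpha = 1.56711409^1.94 = 2.390535
(P/Pref)^beta = 8^(-0.18) = 0.687771
SL = 0.33 * 2.390535 * 0.687771 = 0.5426 m/s


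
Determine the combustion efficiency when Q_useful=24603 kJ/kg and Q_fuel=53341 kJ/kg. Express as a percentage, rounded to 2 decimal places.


Efficiency = (Q_useful / Q_fuel) * 100
Efficiency = (24603 / 53341) * 100
Efficiency = 0.4612 * 100 = 46.12%


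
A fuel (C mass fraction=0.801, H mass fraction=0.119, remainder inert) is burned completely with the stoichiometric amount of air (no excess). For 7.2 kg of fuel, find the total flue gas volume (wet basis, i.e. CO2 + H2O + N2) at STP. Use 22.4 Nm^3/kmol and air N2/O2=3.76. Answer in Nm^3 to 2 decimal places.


Per kg fuel: CO2 = (C/12 kmol)*22.4 = (0.801/12)*22.4 = 1.49520 Nm^3
Per kg fuel: H2O = (H/2 kmol)*22.4 = (0.119/2)*22.4 = 1.33280 Nm^3
O2 needed per kg fuel = C/12 + H/4 = 0.801/12 + 0.119/4 = 0.09650000 kmol
Per kg fuel: N2 = O2*3.76*22.4 = 0.09650000*3.76*22.4 = 8.12762 Nm^3
Total per kg = 1.49520 + 1.33280 + 8.12762 = 10.95562 Nm^3
Total = 10.95562 * 7.2 = 78.88 Nm^3


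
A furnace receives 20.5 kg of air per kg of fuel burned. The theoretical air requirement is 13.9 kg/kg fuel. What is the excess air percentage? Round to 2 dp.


Excess air = actual - stoichiometric = 20.5 - 13.9 = 6.60 kg/kg fuel
Excess air % = (excess / stoich) * 100 = (6.60 / 13.9) * 100 = 47.48%


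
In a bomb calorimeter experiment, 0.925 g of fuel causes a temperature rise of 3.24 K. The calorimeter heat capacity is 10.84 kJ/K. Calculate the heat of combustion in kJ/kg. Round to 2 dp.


Hc = C_cal * delta_T / m_fuel
Q_released = 10.84 * 3.24 = 35.1216 kJ
m_fuel = 0.925 g = 0.925/1000 kg = 0.000925 kg
Hc = 35.1216 / 0.000925 = 37969.30 kJ/kg


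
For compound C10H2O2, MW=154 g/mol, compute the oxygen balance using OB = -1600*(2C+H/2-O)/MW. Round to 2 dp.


OB = -1600 * (2C + H/2 - O) / MW
Inner = 2*10 + 2/2 - 2 = 19.00
OB = -1600 * 19.00 / 154 = -197.40%


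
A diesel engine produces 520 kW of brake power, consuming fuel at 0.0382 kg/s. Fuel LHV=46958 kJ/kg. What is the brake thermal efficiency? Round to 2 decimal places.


eta_BTE = (BP / (mf * LHV)) * 100
Denominator = 0.0382 * 46958 = 1793.7956 kW
eta_BTE = (520 / 1793.7956) * 100 = 28.99%


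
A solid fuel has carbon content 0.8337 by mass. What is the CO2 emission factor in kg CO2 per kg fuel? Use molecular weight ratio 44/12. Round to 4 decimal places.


EF = C_frac * (M_CO2 / M_C)
EF = 0.8337 * (44/12)
EF = 0.8337 * 3.666667 = 3.0569 kg_CO2/kg_fuel


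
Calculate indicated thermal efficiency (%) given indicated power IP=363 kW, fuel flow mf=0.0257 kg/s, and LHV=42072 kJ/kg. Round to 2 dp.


eta_ith = (IP / (mf * LHV)) * 100
Denominator = 0.0257 * 42072 = 1081.2504 kW
eta_ith = (363 / 1081.2504) * 100 = 33.57%


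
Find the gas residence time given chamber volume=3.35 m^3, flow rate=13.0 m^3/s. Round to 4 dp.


tau = V / Q_flow
tau = 3.35 / 13.0 = 0.2577 s


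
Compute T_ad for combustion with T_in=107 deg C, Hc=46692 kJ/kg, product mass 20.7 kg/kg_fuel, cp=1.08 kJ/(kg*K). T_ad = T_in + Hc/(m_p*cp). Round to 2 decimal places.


T_ad = T_in + Hc / (m_p * cp)
Denominator = 20.7 * 1.08 = 22.3560
Temperature rise = 46692 / 22.3560 = 2088.57 K
T_ad = 107 + 2088.57 = 2195.57 deg C


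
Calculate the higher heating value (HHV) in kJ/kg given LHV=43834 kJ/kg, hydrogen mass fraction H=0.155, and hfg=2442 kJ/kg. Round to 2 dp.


HHV = LHV + hfg * 9 * H
Water addition = 2442 * 9 * 0.155 = 3406.590 kJ/kg
HHV = 43834 + 3406.590 = 47240.59 kJ/kg


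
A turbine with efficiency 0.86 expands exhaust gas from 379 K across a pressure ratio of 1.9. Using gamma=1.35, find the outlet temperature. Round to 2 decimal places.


T_out = T_in * (1 - eta * (1 - PR^(-(gamma-1)/gamma)))
Exponent = -(1.35-1)/1.35 = -0.25925926
PR^exp = 1.9^(-0.25925926) = 0.84670193
Factor = 1 - 0.86*(1 - 0.84670193) = 0.86816366
T_out = 379 * 0.86816366 = 329.03 K


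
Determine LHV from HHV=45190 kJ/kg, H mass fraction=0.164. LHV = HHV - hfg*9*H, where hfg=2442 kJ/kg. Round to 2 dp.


LHV = HHV - hfg * 9 * H
Water correction = 2442 * 9 * 0.164 = 3604.392 kJ/kg
LHV = 45190 - 3604.392 = 41585.61 kJ/kg


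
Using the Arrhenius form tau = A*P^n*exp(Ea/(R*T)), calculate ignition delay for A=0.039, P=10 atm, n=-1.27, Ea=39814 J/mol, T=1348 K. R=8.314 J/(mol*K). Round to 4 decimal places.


tau = A * P^n * exp(Ea/(R*T))
P^n = 10^(-1.27) = 0.05370318
Ea/(R*T) = 39814/(8.314*1348) = 3.552515
exp(Ea/(R*T)) = 34.900977
tau = 0.039 * 0.05370318 * 34.900977 = 0.0731 ms


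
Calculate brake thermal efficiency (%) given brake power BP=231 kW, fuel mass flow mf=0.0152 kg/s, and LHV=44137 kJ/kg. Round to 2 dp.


eta_BTE = (BP / (mf * LHV)) * 100
Denominator = 0.0152 * 44137 = 670.8824 kW
eta_BTE = (231 / 670.8824) * 100 = 34.43%


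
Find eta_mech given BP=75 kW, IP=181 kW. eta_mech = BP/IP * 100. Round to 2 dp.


eta_mech = (BP / IP) * 100
Ratio = 75 / 181 = 0.4144
eta_mech = 0.4144 * 100 = 41.44%


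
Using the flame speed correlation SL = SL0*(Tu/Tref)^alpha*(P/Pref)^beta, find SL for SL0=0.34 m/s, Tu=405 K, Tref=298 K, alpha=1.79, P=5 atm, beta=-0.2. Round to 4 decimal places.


SL = SL0 * (Tu/Tref)^alpha * (P/Pref)^beta
T ratio = 405/298 = 1.35906040
(T ratio)^alpha = 1.35906040^1.79 = 1.731799
(P/Pref)^beta = 5^(-0.2) = 0.724780
SL = 0.34 * 1.731799 * 0.724780 = 0.4268 m/s


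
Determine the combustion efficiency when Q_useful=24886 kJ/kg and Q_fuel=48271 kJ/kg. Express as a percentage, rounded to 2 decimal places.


Efficiency = (Q_useful / Q_fuel) * 100
Efficiency = (24886 / 48271) * 100
Efficiency = 0.5155 * 100 = 51.55%


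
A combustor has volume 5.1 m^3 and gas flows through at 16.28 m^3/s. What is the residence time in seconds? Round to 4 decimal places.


tau = V / Q_flow
tau = 5.1 / 16.28 = 0.3133 s


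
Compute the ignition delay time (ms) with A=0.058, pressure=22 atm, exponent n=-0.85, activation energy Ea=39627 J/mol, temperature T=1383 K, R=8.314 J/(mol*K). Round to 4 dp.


tau = A * P^n * exp(Ea/(R*T))
P^n = 22^(-0.85) = 0.07226712
Ea/(R*T) = 39627/(8.314*1383) = 3.446347
exp(Ea/(R*T)) = 31.385529
tau = 0.058 * 0.07226712 * 31.385529 = 0.1316 ms


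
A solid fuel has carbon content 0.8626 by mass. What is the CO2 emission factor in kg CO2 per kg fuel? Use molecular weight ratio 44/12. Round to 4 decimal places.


EF = C_frac * (M_CO2 / M_C)
EF = 0.8626 * (44/12)
EF = 0.8626 * 3.666667 = 3.1629 kg_CO2/kg_fuel


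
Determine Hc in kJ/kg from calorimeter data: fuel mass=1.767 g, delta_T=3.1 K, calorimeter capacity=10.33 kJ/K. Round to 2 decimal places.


Hc = C_cal * delta_T / m_fuel
Q_released = 10.33 * 3.1 = 32.0230 kJ
m_fuel = 1.767 g = 1.767/1000 kg = 0.001767 kg
Hc = 32.0230 / 0.001767 = 18122.81 kJ/kg


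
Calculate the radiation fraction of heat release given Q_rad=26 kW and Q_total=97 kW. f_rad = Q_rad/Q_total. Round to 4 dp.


f_rad = Q_rad / Q_total
f_rad = 26 / 97 = 0.2680


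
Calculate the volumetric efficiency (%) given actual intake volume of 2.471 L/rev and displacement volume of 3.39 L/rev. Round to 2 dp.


eta_v = (V_actual / V_disp) * 100
Ratio = 2.471 / 3.39 = 0.7289
eta_v = 0.7289 * 100 = 72.89%


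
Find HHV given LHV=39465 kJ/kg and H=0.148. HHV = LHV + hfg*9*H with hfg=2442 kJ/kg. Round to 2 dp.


HHV = LHV + hfg * 9 * H
Water addition = 2442 * 9 * 0.148 = 3252.744 kJ/kg
HHV = 39465 + 3252.744 = 42717.74 kJ/kg


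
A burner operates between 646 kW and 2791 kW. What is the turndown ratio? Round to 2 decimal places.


TDR = Q_max / Q_min
TDR = 2791 / 646 = 4.32


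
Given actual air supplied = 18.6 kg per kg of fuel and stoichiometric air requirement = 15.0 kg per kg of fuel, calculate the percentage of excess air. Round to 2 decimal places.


Excess air = actual - stoichiometric = 18.6 - 15.0 = 3.60 kg/kg fuel
Excess air % = (excess / stoich) * 100 = (3.60 / 15.0) * 100 = 24.00%


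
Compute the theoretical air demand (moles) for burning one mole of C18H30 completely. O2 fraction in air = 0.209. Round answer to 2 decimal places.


Balanced combustion: C18H30 + 25.5 O2 -> 18 CO2 + 15 H2O
O2 needed = C + H/4 = 18 + 30/4 = 25.50 moles
Air moles = O2 / 0.209 = 25.50 / 0.209 = 122.01 moles air


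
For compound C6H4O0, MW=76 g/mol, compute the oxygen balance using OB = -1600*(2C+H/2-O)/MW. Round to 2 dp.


OB = -1600 * (2C + H/2 - O) / MW
Inner = 2*6 + 4/2 - 0 = 14.00
OB = -1600 * 14.00 / 76 = -294.74%


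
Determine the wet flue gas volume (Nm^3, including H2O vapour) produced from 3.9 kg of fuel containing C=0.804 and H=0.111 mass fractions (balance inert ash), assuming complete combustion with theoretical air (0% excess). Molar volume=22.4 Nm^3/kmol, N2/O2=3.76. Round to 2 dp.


Per kg fuel: CO2 = (C/12 kmol)*22.4 = (0.804/12)*22.4 = 1.50080 Nm^3
Per kg fuel: H2O = (H/2 kmol)*22.4 = (0.111/2)*22.4 = 1.24320 Nm^3
O2 needed per kg fuel = C/12 + H/4 = 0.804/12 + 0.111/4 = 0.09475000 kmol
Per kg fuel: N2 = O2*3.76*22.4 = 0.09475000*3.76*22.4 = 7.98022 Nm^3
Total per kg = 1.50080 + 1.24320 + 7.98022 = 10.72422 Nm^3
Total = 10.72422 * 3.9 = 41.82 Nm^3


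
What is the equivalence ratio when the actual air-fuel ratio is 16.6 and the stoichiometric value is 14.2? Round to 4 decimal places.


phi = AFR_stoich / AFR_actual
phi = 14.2 / 16.6 = 0.8554


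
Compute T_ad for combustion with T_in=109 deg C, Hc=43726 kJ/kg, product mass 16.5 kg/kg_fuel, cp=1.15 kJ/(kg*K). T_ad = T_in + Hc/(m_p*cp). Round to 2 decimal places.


T_ad = T_in + Hc / (m_p * cp)
Denominator = 16.5 * 1.15 = 18.9750
Temperature rise = 43726 / 18.9750 = 2304.40 K
T_ad = 109 + 2304.40 = 2413.40 deg C


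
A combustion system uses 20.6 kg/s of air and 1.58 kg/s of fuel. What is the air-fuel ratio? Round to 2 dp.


AFR = m_air / m_fuel
AFR = 20.6 / 1.58 = 13.04


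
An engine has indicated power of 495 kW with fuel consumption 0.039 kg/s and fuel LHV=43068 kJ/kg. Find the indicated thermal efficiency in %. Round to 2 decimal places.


eta_ith = (IP / (mf * LHV)) * 100
Denominator = 0.039 * 43068 = 1679.6520 kW
eta_ith = (495 / 1679.6520) * 100 = 29.47%


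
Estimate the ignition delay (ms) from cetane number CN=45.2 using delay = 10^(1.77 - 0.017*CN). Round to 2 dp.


delay = 10^(1.77 - 0.017*CN)
Exponent = 1.77 - 0.017*45.2 = 1.0016
delay = 10^1.0016 = 10.04 ms


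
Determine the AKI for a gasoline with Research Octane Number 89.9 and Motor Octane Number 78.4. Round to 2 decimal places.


AKI = (RON + MON) / 2
AKI = (89.9 + 78.4) / 2
AKI = 168.3 / 2 = 84.15


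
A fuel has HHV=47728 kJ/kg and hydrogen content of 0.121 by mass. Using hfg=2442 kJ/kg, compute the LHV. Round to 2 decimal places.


LHV = HHV - hfg * 9 * H
Water correction = 2442 * 9 * 0.121 = 2659.338 kJ/kg
LHV = 47728 - 2659.338 = 45068.66 kJ/kg


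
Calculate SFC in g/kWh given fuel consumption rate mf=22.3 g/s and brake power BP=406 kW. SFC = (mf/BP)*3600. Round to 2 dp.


SFC = (mf / BP) * 3600
Rate = 22.3 / 406 = 0.054926 g/(s*kW)
SFC = 0.054926 * 3600 = 197.73 g/kWh


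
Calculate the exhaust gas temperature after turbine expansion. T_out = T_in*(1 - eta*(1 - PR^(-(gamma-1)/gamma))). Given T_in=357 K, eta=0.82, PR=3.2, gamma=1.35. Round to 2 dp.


T_out = T_in * (1 - eta * (1 - PR^(-(gamma-1)/gamma)))
Exponent = -(1.35-1)/1.35 = -0.25925926
PR^exp = 3.2^(-0.25925926) = 0.73966521
Factor = 1 - 0.82*(1 - 0.73966521) = 0.78652547
T_out = 357 * 0.78652547 = 280.79 K


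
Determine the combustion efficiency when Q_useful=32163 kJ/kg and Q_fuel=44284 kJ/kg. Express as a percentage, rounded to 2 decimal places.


Efficiency = (Q_useful / Q_fuel) * 100
Efficiency = (32163 / 44284) * 100
Efficiency = 0.7263 * 100 = 72.63%
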